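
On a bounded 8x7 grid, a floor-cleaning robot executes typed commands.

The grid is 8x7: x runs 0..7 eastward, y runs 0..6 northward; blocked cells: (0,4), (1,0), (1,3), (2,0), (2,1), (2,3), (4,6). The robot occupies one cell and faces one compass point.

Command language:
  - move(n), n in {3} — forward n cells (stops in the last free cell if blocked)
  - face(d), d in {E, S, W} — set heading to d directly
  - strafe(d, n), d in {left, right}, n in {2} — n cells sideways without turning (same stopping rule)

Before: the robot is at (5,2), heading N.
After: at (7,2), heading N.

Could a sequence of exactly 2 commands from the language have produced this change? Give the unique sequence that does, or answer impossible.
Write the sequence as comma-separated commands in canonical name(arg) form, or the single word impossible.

strafe(right, 2), strafe(right, 2)

key: the second strafe(right, 2) runs into the grid edge before its full distance
begin: at (5,2), heading N
[1] after strafe(right, 2): at (7,2), heading N
[2] after strafe(right, 2): at (7,2), heading N
no rival 2-sequence matches.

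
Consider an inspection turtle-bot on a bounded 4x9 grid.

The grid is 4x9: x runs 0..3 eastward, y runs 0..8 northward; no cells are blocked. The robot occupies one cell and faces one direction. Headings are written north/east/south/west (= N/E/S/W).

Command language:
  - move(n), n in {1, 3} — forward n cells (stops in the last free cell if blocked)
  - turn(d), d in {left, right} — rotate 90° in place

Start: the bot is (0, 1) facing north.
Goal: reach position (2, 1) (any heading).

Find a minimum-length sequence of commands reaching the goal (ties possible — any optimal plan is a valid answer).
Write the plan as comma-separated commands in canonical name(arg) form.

turn(right), move(1), move(1)

from: (0, 1) facing north
[1] after turn(right): (0, 1) facing east
[2] after move(1): (1, 1) facing east
[3] after move(1): (2, 1) facing east
no 2-step plan works, so 3 is optimal.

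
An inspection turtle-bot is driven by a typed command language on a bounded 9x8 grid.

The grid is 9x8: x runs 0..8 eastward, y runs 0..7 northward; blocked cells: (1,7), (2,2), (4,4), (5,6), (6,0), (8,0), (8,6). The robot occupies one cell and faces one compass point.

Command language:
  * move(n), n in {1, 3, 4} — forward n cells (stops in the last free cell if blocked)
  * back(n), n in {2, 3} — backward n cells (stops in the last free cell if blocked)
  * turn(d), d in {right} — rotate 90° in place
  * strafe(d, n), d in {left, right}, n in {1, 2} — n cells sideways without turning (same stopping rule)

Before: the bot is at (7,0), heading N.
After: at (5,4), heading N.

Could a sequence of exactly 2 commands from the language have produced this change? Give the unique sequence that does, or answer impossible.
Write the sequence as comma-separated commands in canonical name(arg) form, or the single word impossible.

key: order matters: swapping move(4) and strafe(left, 2) lands elsewhere
begin: at (7,0), heading N
t=1 move(4) ⇒ at (7,4), heading N
t=2 strafe(left, 2) ⇒ at (5,4), heading N
uniquely the one of 100 2-step routes that fits.

move(4), strafe(left, 2)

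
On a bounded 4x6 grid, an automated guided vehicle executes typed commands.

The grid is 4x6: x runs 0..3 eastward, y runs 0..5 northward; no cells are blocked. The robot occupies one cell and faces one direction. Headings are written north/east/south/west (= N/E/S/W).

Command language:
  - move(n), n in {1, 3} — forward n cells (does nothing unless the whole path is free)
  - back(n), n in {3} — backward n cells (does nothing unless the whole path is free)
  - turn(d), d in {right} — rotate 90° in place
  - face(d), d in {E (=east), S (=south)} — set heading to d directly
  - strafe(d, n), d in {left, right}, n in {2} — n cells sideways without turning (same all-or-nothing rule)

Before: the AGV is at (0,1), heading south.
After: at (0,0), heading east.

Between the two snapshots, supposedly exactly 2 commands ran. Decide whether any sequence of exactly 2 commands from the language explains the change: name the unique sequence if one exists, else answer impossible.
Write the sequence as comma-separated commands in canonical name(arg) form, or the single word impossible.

move(1), face(E)

key: order matters: swapping move(1) and face(E) lands elsewhere
begin: at (0,1), heading south
[1] after move(1): at (0,0), heading south
[2] after face(E): at (0,0), heading east
no rival 2-sequence matches.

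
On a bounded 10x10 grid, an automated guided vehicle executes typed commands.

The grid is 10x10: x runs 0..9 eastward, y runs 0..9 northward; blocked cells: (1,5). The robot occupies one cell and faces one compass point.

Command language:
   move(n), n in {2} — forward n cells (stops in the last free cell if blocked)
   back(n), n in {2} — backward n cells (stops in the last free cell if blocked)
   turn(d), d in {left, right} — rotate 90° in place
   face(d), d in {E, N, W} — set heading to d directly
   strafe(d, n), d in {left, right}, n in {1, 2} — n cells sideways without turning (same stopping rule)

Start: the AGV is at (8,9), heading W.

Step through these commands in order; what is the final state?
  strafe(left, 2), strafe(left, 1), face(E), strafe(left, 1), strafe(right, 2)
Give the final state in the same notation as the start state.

t0: at (8,9), heading W
1. strafe(left, 2) → at (8,7), heading W
2. strafe(left, 1) → at (8,6), heading W
3. face(E) → at (8,6), heading E
4. strafe(left, 1) → at (8,7), heading E
5. strafe(right, 2) → at (8,5), heading E

at (8,5), heading E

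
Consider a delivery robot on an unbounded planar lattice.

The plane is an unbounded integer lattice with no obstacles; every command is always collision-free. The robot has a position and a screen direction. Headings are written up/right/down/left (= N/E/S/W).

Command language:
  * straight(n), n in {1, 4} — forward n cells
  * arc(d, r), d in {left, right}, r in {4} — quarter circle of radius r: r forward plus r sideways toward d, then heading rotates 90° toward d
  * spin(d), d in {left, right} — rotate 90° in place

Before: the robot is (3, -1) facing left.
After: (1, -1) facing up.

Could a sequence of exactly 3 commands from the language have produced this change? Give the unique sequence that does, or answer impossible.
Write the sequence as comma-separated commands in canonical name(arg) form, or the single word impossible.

straight(1), straight(1), spin(right)

key: cell and facing (now N) both changed — the 3 commands mix motion and turning
begin: (3, -1) facing left
t=1 straight(1) ⇒ (2, -1) facing left
t=2 straight(1) ⇒ (1, -1) facing left
t=3 spin(right) ⇒ (1, -1) facing up
no other 3-command option fits: unique.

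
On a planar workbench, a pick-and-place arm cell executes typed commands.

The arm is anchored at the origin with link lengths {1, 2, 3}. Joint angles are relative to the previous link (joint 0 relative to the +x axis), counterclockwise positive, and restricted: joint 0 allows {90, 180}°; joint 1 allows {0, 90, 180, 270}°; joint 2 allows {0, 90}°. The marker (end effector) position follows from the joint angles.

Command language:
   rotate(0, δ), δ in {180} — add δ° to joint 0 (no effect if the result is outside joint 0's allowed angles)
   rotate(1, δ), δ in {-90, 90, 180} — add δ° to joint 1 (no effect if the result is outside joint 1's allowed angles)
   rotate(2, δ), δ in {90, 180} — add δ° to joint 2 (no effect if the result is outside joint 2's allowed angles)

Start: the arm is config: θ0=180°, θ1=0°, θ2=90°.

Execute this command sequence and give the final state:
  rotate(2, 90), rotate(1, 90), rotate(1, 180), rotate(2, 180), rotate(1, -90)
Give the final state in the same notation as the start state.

config: θ0=180°, θ1=180°, θ2=90°

start: config: θ0=180°, θ1=0°, θ2=90°
step 1 (rotate(2, 90)): config: θ0=180°, θ1=0°, θ2=90°
step 2 (rotate(1, 90)): config: θ0=180°, θ1=90°, θ2=90°
step 3 (rotate(1, 180)): config: θ0=180°, θ1=270°, θ2=90°
step 4 (rotate(2, 180)): config: θ0=180°, θ1=270°, θ2=90°
step 5 (rotate(1, -90)): config: θ0=180°, θ1=180°, θ2=90°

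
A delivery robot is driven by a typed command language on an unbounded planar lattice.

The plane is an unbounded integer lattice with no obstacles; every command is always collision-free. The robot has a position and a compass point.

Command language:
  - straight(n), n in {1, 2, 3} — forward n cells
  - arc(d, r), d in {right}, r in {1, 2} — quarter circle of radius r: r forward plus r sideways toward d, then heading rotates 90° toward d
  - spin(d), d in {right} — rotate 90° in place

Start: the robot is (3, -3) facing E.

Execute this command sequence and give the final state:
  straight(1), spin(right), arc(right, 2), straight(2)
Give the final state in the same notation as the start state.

(0, -5) facing W

start: (3, -3) facing E
1. straight(1) → (4, -3) facing E
2. spin(right) → (4, -3) facing S
3. arc(right, 2) → (2, -5) facing W
4. straight(2) → (0, -5) facing W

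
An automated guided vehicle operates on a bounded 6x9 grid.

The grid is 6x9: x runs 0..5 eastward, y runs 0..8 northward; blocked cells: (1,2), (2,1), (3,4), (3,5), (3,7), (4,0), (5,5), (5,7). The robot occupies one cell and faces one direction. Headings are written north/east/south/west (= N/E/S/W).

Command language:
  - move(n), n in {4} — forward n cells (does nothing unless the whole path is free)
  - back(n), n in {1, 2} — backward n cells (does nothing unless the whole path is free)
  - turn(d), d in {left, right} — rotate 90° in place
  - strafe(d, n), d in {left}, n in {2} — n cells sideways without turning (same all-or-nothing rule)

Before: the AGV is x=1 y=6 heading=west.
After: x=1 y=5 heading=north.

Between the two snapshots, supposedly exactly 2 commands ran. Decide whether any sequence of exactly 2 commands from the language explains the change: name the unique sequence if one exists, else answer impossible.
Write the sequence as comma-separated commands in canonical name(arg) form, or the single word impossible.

key: cell and facing (now N) both changed — the 2 commands mix motion and turning
begin: x=1 y=6 heading=west
1. turn(right) → x=1 y=6 heading=north
2. back(1) → x=1 y=5 heading=north
no other 2-command option fits: unique.

turn(right), back(1)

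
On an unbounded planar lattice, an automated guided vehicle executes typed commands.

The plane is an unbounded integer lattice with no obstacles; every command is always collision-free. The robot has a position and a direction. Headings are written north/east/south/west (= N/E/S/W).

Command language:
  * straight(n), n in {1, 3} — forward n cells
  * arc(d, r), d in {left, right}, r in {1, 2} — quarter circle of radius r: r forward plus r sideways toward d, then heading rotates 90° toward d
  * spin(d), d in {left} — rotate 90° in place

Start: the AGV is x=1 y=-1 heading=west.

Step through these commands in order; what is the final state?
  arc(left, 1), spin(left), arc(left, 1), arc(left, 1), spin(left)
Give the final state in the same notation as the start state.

begin: x=1 y=-1 heading=west
t=1 arc(left, 1) ⇒ x=0 y=-2 heading=south
t=2 spin(left) ⇒ x=0 y=-2 heading=east
t=3 arc(left, 1) ⇒ x=1 y=-1 heading=north
t=4 arc(left, 1) ⇒ x=0 y=0 heading=west
t=5 spin(left) ⇒ x=0 y=0 heading=south

x=0 y=0 heading=south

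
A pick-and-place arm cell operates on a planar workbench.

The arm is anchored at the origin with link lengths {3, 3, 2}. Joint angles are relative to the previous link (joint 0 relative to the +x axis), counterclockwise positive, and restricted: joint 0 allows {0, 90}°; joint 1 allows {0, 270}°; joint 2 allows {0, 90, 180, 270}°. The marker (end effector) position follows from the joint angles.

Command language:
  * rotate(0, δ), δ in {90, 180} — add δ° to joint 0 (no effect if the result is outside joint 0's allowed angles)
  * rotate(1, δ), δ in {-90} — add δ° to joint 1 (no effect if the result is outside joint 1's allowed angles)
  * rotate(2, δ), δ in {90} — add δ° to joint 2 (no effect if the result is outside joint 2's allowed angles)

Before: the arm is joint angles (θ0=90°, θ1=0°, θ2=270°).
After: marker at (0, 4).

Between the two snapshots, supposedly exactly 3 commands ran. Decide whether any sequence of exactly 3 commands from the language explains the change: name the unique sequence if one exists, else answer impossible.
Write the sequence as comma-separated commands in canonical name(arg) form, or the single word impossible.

rotate(2, 90), rotate(2, 90), rotate(2, 90)

begin: joint angles (θ0=90°, θ1=0°, θ2=270°)
t=1 rotate(2, 90) ⇒ joint angles (θ0=90°, θ1=0°, θ2=0°)
t=2 rotate(2, 90) ⇒ joint angles (θ0=90°, θ1=0°, θ2=90°)
t=3 rotate(2, 90) ⇒ joint angles (θ0=90°, θ1=0°, θ2=180°)
no rival 3-sequence matches.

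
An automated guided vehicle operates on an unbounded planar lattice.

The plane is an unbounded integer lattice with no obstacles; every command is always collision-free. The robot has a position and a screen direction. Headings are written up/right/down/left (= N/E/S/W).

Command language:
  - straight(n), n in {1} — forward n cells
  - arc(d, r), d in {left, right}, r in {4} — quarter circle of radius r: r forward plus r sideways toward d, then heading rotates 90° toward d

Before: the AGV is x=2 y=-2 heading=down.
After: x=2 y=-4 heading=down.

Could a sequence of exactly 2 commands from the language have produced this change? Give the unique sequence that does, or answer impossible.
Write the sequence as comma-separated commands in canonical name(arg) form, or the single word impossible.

key: still facing S at the end — nothing in the sequence rotates
initial: x=2 y=-2 heading=down
1. straight(1) → x=2 y=-3 heading=down
2. straight(1) → x=2 y=-4 heading=down
no other 2-command option fits: unique.

straight(1), straight(1)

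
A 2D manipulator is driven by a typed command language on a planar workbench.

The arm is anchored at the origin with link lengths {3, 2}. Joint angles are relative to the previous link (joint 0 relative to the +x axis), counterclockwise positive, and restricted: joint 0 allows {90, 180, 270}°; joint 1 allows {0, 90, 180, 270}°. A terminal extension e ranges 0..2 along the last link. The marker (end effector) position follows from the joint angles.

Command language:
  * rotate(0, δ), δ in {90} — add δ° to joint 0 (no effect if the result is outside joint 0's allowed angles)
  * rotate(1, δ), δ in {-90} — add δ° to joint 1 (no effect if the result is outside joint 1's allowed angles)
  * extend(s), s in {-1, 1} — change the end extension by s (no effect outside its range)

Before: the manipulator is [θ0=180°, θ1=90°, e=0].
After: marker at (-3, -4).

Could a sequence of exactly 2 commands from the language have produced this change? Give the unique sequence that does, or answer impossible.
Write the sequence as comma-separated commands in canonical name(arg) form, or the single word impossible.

extend(1), extend(1)

initial: [θ0=180°, θ1=90°, e=0]
step 1 (extend(1)): [θ0=180°, θ1=90°, e=1]
step 2 (extend(1)): [θ0=180°, θ1=90°, e=2]
uniquely the one of 16 2-step routes that fits.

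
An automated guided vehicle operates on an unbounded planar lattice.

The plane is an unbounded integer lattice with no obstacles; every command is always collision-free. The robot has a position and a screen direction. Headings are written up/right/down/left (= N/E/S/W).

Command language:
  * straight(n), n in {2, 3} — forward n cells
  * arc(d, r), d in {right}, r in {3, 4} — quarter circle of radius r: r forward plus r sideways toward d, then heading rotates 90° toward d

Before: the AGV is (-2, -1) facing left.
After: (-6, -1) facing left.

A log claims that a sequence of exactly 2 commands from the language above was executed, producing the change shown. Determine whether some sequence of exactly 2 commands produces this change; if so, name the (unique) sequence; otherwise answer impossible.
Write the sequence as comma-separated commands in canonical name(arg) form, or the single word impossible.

straight(2), straight(2)

key: still facing W at the end — nothing in the sequence rotates
initial: (-2, -1) facing left
[1] after straight(2): (-4, -1) facing left
[2] after straight(2): (-6, -1) facing left
uniquely the one of 16 2-step routes that fits.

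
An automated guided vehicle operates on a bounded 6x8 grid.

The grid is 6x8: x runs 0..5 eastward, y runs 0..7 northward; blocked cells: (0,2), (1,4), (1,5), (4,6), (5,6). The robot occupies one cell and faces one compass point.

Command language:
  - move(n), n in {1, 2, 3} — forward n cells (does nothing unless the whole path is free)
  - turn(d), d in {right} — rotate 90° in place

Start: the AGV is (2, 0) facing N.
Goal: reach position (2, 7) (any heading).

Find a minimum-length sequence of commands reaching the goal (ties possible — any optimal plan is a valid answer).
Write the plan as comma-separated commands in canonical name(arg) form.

from: (2, 0) facing N
step 1 (move(2)): (2, 2) facing N
step 2 (move(2)): (2, 4) facing N
step 3 (move(3)): (2, 7) facing N
shorter routes all fall short; 3 is best.

move(2), move(2), move(3)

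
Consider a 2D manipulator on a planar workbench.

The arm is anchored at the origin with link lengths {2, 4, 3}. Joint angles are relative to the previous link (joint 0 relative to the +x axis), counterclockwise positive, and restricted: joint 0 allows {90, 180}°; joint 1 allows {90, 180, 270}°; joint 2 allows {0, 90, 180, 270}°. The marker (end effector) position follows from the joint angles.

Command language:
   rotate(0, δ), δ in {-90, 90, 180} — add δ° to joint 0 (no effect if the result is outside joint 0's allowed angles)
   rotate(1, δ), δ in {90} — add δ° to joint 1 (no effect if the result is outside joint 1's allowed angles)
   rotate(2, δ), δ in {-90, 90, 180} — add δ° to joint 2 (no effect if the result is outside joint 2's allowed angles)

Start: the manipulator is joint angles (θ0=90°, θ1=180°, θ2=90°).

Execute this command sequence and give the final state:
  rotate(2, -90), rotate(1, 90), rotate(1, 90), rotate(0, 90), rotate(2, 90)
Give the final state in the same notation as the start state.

joint angles (θ0=180°, θ1=270°, θ2=90°)

from: joint angles (θ0=90°, θ1=180°, θ2=90°)
1. rotate(2, -90) → joint angles (θ0=90°, θ1=180°, θ2=0°)
2. rotate(1, 90) → joint angles (θ0=90°, θ1=270°, θ2=0°)
3. rotate(1, 90) → joint angles (θ0=90°, θ1=270°, θ2=0°)
4. rotate(0, 90) → joint angles (θ0=180°, θ1=270°, θ2=0°)
5. rotate(2, 90) → joint angles (θ0=180°, θ1=270°, θ2=90°)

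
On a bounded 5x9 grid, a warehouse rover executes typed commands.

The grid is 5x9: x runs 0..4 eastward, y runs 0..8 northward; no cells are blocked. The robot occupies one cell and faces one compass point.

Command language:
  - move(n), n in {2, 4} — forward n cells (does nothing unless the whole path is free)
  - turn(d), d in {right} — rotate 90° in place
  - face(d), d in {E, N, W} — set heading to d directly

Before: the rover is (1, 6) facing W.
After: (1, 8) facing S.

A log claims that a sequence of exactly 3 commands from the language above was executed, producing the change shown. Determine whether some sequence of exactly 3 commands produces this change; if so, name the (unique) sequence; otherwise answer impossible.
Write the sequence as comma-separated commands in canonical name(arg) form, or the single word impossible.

impossible

every 3-command combo misses the target.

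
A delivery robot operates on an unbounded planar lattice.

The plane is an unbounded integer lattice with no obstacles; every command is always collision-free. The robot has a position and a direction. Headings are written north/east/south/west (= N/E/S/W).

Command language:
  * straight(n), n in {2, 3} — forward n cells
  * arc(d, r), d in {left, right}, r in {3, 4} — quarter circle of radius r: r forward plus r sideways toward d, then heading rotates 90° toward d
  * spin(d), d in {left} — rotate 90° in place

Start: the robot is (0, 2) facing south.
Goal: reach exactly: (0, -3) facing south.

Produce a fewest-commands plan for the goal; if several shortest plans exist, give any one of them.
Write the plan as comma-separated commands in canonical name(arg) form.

t0: (0, 2) facing south
[1] after straight(3): (0, -1) facing south
[2] after straight(2): (0, -3) facing south
nothing shorter than 2 reaches the goal.

straight(3), straight(2)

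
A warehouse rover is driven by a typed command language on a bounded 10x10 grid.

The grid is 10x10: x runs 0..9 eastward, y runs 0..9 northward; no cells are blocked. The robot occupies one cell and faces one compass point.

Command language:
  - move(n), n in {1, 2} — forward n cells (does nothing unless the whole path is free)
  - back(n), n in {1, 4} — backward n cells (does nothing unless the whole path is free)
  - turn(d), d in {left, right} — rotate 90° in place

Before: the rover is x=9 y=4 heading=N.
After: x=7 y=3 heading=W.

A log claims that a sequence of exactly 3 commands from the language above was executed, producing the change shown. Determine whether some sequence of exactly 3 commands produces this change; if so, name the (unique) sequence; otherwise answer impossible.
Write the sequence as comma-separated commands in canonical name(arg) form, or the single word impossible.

key: cell and facing (now W) both changed — the 3 commands mix motion and turning
from: x=9 y=4 heading=N
1. back(1) → x=9 y=3 heading=N
2. turn(left) → x=9 y=3 heading=W
3. move(2) → x=7 y=3 heading=W
uniquely the one of 216 3-step routes that fits.

back(1), turn(left), move(2)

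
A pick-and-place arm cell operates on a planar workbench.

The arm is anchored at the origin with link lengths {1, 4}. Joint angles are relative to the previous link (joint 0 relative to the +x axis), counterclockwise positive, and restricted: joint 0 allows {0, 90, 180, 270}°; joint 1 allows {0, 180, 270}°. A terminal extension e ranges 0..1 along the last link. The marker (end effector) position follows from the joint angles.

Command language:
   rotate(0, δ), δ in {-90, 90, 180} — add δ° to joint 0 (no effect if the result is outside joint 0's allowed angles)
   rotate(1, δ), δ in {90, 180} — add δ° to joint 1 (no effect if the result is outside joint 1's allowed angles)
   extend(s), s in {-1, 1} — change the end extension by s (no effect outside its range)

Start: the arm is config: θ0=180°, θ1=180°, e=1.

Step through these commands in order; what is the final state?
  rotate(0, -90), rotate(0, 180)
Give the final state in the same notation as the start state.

t0: config: θ0=180°, θ1=180°, e=1
1. rotate(0, -90) → config: θ0=90°, θ1=180°, e=1
2. rotate(0, 180) → config: θ0=270°, θ1=180°, e=1

config: θ0=270°, θ1=180°, e=1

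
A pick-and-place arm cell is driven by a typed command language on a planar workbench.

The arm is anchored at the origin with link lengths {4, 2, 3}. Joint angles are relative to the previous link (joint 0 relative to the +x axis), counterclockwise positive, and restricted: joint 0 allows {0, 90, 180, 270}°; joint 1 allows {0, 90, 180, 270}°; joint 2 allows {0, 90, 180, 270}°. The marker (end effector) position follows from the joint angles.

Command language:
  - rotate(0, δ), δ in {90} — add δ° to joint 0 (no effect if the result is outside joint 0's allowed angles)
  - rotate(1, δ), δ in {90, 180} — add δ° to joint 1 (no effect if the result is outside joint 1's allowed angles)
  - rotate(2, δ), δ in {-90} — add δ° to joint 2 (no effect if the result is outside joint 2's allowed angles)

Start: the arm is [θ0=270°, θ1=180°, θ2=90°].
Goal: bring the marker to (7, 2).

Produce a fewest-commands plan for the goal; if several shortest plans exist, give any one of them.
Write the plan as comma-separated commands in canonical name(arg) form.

rotate(1, 90), rotate(2, -90), rotate(2, -90), rotate(0, 90), rotate(1, 180)

initial: [θ0=270°, θ1=180°, θ2=90°]
[1] after rotate(1, 90): [θ0=270°, θ1=270°, θ2=90°]
[2] after rotate(2, -90): [θ0=270°, θ1=270°, θ2=0°]
[3] after rotate(2, -90): [θ0=270°, θ1=270°, θ2=270°]
[4] after rotate(0, 90): [θ0=0°, θ1=270°, θ2=270°]
[5] after rotate(1, 180): [θ0=0°, θ1=90°, θ2=270°]
nothing shorter than 5 reaches the goal.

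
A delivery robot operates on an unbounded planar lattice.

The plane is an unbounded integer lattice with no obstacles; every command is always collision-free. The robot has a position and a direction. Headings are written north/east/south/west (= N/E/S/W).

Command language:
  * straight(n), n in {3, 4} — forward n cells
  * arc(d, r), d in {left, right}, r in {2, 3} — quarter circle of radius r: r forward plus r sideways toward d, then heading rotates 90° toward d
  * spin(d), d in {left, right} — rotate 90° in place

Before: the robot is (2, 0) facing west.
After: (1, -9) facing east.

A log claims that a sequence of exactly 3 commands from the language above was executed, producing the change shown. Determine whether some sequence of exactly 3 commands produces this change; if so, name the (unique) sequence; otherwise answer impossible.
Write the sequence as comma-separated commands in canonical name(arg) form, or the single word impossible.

key: position moved to (1,-9) AND the heading swung to E — translation plus rotation needed
t0: (2, 0) facing west
1. arc(left, 3) → (-1, -3) facing south
2. straight(4) → (-1, -7) facing south
3. arc(left, 2) → (1, -9) facing east
all 512 alternatives checked — unique.

arc(left, 3), straight(4), arc(left, 2)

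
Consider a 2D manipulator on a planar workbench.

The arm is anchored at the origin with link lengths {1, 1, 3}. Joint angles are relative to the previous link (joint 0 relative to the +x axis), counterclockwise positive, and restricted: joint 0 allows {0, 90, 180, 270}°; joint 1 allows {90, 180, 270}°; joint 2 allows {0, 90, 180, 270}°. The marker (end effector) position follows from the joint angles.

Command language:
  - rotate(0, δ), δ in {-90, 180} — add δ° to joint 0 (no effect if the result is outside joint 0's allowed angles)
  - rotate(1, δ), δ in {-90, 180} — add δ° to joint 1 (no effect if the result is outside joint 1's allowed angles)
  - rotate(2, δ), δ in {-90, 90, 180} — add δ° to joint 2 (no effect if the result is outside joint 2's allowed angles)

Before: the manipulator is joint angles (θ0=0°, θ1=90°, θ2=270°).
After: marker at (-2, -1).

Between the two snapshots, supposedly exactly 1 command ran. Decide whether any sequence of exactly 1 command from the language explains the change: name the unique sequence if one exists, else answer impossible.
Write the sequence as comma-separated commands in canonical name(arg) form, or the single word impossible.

rotate(1, 180)

begin: joint angles (θ0=0°, θ1=90°, θ2=270°)
[1] after rotate(1, 180): joint angles (θ0=0°, θ1=270°, θ2=270°)
all 7 alternatives checked — unique.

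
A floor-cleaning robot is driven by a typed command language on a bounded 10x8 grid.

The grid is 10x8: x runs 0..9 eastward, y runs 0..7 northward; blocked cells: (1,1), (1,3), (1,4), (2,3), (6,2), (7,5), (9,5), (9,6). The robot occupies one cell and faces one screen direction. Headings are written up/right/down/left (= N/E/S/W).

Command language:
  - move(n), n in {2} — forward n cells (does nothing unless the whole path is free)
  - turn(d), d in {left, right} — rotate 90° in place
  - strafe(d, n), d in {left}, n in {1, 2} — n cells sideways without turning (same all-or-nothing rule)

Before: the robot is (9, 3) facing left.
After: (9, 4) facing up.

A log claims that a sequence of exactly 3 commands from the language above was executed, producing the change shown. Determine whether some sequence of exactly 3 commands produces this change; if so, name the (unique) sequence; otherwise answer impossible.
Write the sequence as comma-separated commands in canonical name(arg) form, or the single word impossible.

key: position moved to (9,4) AND the heading swung to N — translation plus rotation needed
t0: (9, 3) facing left
[1] after strafe(left, 1): (9, 2) facing left
[2] after turn(right): (9, 2) facing up
[3] after move(2): (9, 4) facing up
uniquely the one of 125 3-step routes that fits.

strafe(left, 1), turn(right), move(2)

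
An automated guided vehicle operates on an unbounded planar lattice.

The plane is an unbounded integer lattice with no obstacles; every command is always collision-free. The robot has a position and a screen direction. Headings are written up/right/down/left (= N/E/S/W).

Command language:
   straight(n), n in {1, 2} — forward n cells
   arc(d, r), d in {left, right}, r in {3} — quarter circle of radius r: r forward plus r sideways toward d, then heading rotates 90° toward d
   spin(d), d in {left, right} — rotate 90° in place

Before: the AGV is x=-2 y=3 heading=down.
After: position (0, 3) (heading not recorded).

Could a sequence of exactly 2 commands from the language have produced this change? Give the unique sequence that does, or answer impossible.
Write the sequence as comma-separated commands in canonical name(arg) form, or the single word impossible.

key: running straight(2) before spin(left) would end elsewhere — order is forced
t0: x=-2 y=3 heading=down
[1] after spin(left): x=-2 y=3 heading=right
[2] after straight(2): x=0 y=3 heading=right
uniquely the one of 36 2-step routes that fits.

spin(left), straight(2)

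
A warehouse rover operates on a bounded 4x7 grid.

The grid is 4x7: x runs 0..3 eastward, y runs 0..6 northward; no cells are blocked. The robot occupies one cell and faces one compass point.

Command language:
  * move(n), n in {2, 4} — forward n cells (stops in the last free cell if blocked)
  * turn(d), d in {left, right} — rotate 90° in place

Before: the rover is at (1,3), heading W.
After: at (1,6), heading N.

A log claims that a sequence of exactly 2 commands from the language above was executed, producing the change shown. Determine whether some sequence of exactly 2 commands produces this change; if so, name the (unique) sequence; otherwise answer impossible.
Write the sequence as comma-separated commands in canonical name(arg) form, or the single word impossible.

key: order matters: swapping turn(right) and move(4) lands elsewhere
from: at (1,3), heading W
t=1 turn(right) ⇒ at (1,3), heading N
t=2 move(4) ⇒ at (1,6), heading N
uniquely the one of 16 2-step routes that fits.

turn(right), move(4)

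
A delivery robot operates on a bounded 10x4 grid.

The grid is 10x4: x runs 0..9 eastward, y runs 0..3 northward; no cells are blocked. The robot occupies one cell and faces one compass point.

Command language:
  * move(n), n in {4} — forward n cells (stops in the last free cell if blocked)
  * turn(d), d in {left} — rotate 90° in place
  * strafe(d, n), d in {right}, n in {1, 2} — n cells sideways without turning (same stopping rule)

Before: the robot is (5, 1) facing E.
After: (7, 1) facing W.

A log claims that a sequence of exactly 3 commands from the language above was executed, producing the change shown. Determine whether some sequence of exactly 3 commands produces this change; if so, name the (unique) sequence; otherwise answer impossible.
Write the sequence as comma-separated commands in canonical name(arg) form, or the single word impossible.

key: cell and facing (now W) both changed — the 3 commands mix motion and turning
start: (5, 1) facing E
t=1 turn(left) ⇒ (5, 1) facing N
t=2 strafe(right, 2) ⇒ (7, 1) facing N
t=3 turn(left) ⇒ (7, 1) facing W
all 64 alternatives checked — unique.

turn(left), strafe(right, 2), turn(left)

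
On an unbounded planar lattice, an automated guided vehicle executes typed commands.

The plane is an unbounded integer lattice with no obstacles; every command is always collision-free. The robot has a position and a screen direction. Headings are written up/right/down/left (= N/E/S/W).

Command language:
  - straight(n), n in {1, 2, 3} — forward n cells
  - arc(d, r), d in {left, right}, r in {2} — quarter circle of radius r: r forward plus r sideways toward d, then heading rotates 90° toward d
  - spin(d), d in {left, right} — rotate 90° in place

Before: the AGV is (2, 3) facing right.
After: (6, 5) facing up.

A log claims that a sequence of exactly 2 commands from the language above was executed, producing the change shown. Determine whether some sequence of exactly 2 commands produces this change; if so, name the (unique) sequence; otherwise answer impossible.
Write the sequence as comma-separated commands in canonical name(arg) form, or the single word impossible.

straight(2), arc(left, 2)

key: cell and facing (now N) both changed — the 2 commands mix motion and turning
initial: (2, 3) facing right
t=1 straight(2) ⇒ (4, 3) facing right
t=2 arc(left, 2) ⇒ (6, 5) facing up
no rival 2-sequence matches.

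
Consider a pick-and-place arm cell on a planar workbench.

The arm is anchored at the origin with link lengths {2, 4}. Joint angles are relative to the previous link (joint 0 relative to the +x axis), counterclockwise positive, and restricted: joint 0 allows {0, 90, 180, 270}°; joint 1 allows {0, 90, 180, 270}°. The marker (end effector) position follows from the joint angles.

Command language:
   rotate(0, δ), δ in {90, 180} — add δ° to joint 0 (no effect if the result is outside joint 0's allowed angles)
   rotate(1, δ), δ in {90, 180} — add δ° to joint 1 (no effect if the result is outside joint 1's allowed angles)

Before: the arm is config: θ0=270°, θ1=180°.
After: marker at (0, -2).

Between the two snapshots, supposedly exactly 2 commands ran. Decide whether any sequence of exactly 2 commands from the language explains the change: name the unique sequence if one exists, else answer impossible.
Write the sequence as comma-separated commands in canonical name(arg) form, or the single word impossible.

from: config: θ0=270°, θ1=180°
1. rotate(0, 90) → config: θ0=0°, θ1=180°
2. rotate(0, 90) → config: θ0=90°, θ1=180°
no rival 2-sequence matches.

rotate(0, 90), rotate(0, 90)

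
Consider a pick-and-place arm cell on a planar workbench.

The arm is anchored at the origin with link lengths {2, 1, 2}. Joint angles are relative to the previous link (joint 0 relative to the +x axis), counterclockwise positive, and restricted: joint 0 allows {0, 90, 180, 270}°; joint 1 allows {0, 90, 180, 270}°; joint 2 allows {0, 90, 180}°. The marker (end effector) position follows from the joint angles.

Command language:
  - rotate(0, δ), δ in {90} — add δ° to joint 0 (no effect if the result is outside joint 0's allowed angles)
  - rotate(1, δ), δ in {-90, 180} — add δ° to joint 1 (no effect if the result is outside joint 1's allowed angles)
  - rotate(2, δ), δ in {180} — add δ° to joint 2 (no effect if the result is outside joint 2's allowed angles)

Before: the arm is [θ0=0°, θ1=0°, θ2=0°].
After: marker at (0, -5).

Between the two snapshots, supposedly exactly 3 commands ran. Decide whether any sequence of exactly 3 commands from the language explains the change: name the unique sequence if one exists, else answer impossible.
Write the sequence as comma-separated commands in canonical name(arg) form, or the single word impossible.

rotate(0, 90), rotate(0, 90), rotate(0, 90)

t0: [θ0=0°, θ1=0°, θ2=0°]
[1] after rotate(0, 90): [θ0=90°, θ1=0°, θ2=0°]
[2] after rotate(0, 90): [θ0=180°, θ1=0°, θ2=0°]
[3] after rotate(0, 90): [θ0=270°, θ1=0°, θ2=0°]
uniquely the one of 64 3-step routes that fits.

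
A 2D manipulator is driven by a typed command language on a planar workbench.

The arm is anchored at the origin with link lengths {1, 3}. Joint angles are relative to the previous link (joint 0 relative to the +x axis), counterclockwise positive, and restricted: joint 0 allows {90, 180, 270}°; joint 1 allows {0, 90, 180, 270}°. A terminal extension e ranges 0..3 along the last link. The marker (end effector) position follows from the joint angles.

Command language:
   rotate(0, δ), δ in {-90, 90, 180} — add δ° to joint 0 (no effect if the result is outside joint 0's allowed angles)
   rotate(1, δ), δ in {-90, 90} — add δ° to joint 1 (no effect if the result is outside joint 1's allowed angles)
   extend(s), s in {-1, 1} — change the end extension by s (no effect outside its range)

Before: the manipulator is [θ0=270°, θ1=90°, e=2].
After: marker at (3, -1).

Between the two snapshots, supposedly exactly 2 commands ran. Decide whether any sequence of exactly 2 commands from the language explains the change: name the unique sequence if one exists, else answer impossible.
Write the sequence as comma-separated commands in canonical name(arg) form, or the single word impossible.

extend(-1), extend(-1)

start: [θ0=270°, θ1=90°, e=2]
step 1 (extend(-1)): [θ0=270°, θ1=90°, e=1]
step 2 (extend(-1)): [θ0=270°, θ1=90°, e=0]
no other 2-command option fits: unique.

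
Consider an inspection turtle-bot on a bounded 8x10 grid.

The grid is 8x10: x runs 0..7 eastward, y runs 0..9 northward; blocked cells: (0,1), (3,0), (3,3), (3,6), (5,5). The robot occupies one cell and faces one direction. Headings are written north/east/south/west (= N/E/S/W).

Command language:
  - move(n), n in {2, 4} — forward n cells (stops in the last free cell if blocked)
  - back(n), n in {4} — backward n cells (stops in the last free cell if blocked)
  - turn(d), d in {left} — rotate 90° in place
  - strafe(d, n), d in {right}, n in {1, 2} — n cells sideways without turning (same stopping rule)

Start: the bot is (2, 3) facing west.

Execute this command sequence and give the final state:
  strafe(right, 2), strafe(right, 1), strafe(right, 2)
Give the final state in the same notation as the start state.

from: (2, 3) facing west
step 1 (strafe(right, 2)): (2, 5) facing west
step 2 (strafe(right, 1)): (2, 6) facing west
step 3 (strafe(right, 2)): (2, 8) facing west

(2, 8) facing west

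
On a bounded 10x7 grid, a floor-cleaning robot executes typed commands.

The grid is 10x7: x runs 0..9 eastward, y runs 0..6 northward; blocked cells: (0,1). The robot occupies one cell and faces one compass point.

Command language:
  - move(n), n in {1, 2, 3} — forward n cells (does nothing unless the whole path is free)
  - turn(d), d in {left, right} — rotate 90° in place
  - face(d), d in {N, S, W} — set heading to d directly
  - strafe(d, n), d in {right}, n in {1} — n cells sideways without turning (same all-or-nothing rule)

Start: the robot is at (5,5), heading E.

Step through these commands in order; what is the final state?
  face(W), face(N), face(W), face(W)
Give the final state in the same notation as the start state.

t0: at (5,5), heading E
1. face(W) → at (5,5), heading W
2. face(N) → at (5,5), heading N
3. face(W) → at (5,5), heading W
4. face(W) → at (5,5), heading W

at (5,5), heading W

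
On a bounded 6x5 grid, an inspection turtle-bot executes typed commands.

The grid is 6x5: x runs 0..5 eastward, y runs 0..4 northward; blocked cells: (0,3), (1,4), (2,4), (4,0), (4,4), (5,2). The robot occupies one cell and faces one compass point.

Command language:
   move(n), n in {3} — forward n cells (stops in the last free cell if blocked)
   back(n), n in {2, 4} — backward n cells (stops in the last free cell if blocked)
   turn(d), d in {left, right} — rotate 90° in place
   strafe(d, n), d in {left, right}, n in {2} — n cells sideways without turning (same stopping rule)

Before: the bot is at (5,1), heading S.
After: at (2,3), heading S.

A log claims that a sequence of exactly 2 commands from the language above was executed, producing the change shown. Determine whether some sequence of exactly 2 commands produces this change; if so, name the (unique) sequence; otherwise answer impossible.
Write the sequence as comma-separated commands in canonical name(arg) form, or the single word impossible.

impossible

no 2-step route produces this change.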